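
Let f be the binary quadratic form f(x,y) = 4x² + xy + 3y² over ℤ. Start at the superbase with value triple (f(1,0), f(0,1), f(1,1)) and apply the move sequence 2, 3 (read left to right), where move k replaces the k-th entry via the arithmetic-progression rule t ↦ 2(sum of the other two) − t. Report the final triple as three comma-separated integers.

start (4,3,8) = (f(1,0),f(0,1),f(1,1))
replace slot 2: 2·(4+8) − 3 = 21 → (4,21,8)
replace slot 3: 2·(4+21) − 8 = 42 → (4,21,42)

4,21,42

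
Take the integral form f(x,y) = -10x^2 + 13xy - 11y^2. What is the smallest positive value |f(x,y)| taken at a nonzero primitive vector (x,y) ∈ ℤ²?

translate: b→7 (≡-13 mod 20), so (10,-13,11)→(10,7,8)
flip: (10,7,8)→(8,-7,10)
reduced (well bottom): (8,-7,10) with a≤c, −a<b≤a
well minimum |f| = |-8| = 8 (negative-definite)

8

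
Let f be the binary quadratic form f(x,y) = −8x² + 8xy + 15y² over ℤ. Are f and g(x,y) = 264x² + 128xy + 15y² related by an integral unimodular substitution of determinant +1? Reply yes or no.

D₁ = 544, D₂ = 544
river cycle of f (length 4): (15, 22, -1), (-1, 22, 15), (15, 8, -8), (-8, 8, 15)
river cycle of g (length 4): (15, 22, -1), (-1, 22, 15), (15, 8, -8), (-8, 8, 15)
cycles coincide ⇒ equivalent

yes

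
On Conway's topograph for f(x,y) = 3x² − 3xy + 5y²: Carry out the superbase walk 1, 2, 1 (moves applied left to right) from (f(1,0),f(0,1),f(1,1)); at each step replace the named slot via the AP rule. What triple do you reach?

start (3,5,5) = (f(1,0),f(0,1),f(1,1))
replace slot 1: 2·(5+5) − 3 = 17 → (17,5,5)
replace slot 2: 2·(17+5) − 5 = 39 → (17,39,5)
replace slot 1: 2·(39+5) − 17 = 71 → (71,39,5)

71,39,5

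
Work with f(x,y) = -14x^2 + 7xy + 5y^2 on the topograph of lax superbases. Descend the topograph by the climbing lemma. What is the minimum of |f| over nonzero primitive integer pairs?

descent: ρ → (5,13,-8)  [lands on river]
river: ρ → (-8,3,10)
river: ρ → (10,17,-1)
river: ρ → (-1,17,10)
river: ρ → (10,3,-8)
river: ρ → (-8,13,5)
river: ρ → (5,17,-2)
river: ρ → (-2,15,13)
river: ρ → (13,11,-4)
river: ρ → (-4,13,10)
river: ρ → (10,7,-7)
river: ρ → (-7,7,10)
river: ρ → (10,13,-4)
river: ρ → (-4,11,13)
river: ρ → (13,15,-2)
river: ρ → (-2,17,5)
closes: descent 1, river 16
min |a| on river = 1

1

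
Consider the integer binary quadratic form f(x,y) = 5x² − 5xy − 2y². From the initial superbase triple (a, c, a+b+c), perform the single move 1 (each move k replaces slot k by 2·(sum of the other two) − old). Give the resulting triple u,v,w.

start (5,-2,-2) = (f(1,0),f(0,1),f(1,1))
replace slot 1: 2·((-2)+(-2)) − 5 = -13 → (-13,-2,-2)

-13,-2,-2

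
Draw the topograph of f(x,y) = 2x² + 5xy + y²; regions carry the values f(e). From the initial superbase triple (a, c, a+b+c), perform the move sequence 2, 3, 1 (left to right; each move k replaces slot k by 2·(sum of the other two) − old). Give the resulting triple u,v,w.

start (2,1,8) = (f(1,0),f(0,1),f(1,1))
replace slot 2: 2·(2+8) − 1 = 19 → (2,19,8)
replace slot 3: 2·(2+19) − 8 = 34 → (2,19,34)
replace slot 1: 2·(19+34) − 2 = 104 → (104,19,34)

104,19,34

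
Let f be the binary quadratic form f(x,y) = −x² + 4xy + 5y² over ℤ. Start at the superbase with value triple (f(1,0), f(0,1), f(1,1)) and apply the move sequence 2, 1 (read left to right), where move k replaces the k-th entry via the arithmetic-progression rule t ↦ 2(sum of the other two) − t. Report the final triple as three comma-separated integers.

start (-1,5,8) = (f(1,0),f(0,1),f(1,1))
replace slot 2: 2·((-1)+8) − 5 = 9 → (-1,9,8)
replace slot 1: 2·(9+8) − (-1) = 35 → (35,9,8)

35,9,8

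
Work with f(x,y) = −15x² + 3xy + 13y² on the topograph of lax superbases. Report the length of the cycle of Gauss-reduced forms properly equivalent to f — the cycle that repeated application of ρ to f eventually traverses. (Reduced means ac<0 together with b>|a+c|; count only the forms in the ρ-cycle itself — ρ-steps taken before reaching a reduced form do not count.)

D = 789, ⌊√D⌋ = 28
river: ρ → (13,23,-5)
river: ρ → (-5,27,3)
river: ρ → (3,27,-5)
river: ρ → (-5,23,13)
river: ρ → (13,3,-15)
river: ρ → (-15,27,1)
river: ρ → (1,27,-15)
river: ρ → (-15,3,13)
ρ-cycle length = 8 (tail of 0 descent steps not counted)

8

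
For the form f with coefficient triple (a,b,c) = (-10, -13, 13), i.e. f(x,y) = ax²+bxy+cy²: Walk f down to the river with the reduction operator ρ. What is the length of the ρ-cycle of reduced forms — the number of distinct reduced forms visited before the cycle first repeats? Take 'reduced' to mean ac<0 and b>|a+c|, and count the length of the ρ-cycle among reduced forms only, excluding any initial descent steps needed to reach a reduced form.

D = 689, ⌊√D⌋ = 26
descent: ρ → (13,13,-10)  [lands on river]
river: ρ → (-10,7,16)
river: ρ → (16,25,-1)
river: ρ → (-1,25,16)
river: ρ → (16,7,-10)
river: ρ → (-10,13,13)
ρ-cycle length = 6 (tail of 1 descent step not counted)

6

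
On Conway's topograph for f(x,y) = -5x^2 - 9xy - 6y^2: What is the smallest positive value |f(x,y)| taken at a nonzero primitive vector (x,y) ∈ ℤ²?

translate: b→-1 (≡9 mod 10), so (5,9,6)→(5,-1,2)
flip: (5,-1,2)→(2,1,5)
reduced (well bottom): (2,1,5) with a≤c, −a<b≤a
well minimum |f| = |-2| = 2 (negative-definite)

2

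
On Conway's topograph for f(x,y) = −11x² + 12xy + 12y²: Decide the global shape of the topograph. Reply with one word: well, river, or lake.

D = b²−4ac = 12² − 4·(-11)·12 = 672
D > 0 non-square ⇒ indefinite ⇒ periodic river

river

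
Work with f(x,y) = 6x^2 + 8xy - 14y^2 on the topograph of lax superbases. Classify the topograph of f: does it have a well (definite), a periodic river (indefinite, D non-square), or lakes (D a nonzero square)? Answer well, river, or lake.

D = b²−4ac = 8² − 4·6·(-14) = 400
D = 20² is a perfect square ⇒ form factors over ℤ ⇒ lakes

lake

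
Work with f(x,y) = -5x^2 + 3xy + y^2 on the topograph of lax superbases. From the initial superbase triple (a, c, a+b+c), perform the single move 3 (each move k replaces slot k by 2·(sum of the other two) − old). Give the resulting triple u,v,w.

start (-5,1,-1) = (f(1,0),f(0,1),f(1,1))
replace slot 3: 2·((-5)+1) − (-1) = -7 → (-5,1,-7)

-5,1,-7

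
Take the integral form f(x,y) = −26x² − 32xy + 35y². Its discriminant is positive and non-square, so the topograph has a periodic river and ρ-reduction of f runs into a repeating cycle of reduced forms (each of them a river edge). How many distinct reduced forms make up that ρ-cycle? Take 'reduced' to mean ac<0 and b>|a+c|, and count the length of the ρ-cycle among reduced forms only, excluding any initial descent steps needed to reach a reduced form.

D = 4664, ⌊√D⌋ = 68
descent: ρ → (35,32,-26)  [lands on river]
river: ρ → (-26,20,41)
river: ρ → (41,62,-5)
river: ρ → (-5,68,2)
river: ρ → (2,68,-5)
river: ρ → (-5,62,41)
river: ρ → (41,20,-26)
river: ρ → (-26,32,35)
river: ρ → (35,38,-23)
river: ρ → (-23,54,19)
river: ρ → (19,60,-14)
river: ρ → (-14,52,35)
river: ρ → (35,18,-31)
river: ρ → (-31,44,22)
river: ρ → (22,44,-31)
river: ρ → (-31,18,35)
river: ρ → (35,52,-14)
river: ρ → (-14,60,19)
river: ρ → (19,54,-23)
river: ρ → (-23,38,35)
ρ-cycle length = 20 (tail of 1 descent step not counted)

20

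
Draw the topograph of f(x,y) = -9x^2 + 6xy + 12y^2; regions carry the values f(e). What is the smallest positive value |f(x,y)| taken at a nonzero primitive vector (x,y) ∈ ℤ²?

river: ρ → (12,18,-3)
river: ρ → (-3,18,12)
river: ρ → (12,6,-9)
river: ρ → (-9,12,9)
river: ρ → (9,6,-12)
river: ρ → (-12,18,3)
river: ρ → (3,18,-12)
river: ρ → (-12,6,9)
river: ρ → (9,12,-9)
river: ρ → (-9,6,12)
closes: descent 0, river 10
min |a| on river = 3

3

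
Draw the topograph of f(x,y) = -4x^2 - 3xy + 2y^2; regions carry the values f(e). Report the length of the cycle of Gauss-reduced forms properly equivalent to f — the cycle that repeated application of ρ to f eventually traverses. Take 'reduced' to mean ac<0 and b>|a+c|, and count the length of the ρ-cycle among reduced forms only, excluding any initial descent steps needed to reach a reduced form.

D = 41, ⌊√D⌋ = 6
descent: ρ → (2,3,-4)  [lands on river]
river: ρ → (-4,5,1)
river: ρ → (1,5,-4)
river: ρ → (-4,3,2)
river: ρ → (2,5,-2)
river: ρ → (-2,3,4)
river: ρ → (4,5,-1)
river: ρ → (-1,5,4)
river: ρ → (4,3,-2)
river: ρ → (-2,5,2)
ρ-cycle length = 10 (tail of 1 descent step not counted)

10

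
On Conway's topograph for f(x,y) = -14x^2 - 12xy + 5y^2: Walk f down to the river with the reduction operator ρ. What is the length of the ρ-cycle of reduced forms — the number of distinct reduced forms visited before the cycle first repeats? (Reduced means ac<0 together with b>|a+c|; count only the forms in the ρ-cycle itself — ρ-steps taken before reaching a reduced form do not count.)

D = 424, ⌊√D⌋ = 20
descent: ρ → (5,12,-14)  [lands on river]
river: ρ → (-14,16,3)
river: ρ → (3,20,-2)
river: ρ → (-2,20,3)
river: ρ → (3,16,-14)
river: ρ → (-14,12,5)
river: ρ → (5,18,-5)
river: ρ → (-5,12,14)
river: ρ → (14,16,-3)
river: ρ → (-3,20,2)
river: ρ → (2,20,-3)
river: ρ → (-3,16,14)
river: ρ → (14,12,-5)
river: ρ → (-5,18,5)
ρ-cycle length = 14 (tail of 1 descent step not counted)

14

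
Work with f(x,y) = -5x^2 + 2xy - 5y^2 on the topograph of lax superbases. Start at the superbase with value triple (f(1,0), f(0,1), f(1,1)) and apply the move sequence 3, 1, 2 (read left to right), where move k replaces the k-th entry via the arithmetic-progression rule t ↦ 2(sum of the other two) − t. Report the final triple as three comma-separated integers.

start (-5,-5,-8) = (f(1,0),f(0,1),f(1,1))
replace slot 3: 2·((-5)+(-5)) − (-8) = -12 → (-5,-5,-12)
replace slot 1: 2·((-5)+(-12)) − (-5) = -29 → (-29,-5,-12)
replace slot 2: 2·((-29)+(-12)) − (-5) = -77 → (-29,-77,-12)

-29,-77,-12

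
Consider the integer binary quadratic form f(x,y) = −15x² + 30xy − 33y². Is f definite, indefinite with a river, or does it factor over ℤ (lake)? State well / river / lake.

D = b²−4ac = 30² − 4·(-15)·(-33) = -1080
D < 0 ⇒ definite ⇒ every region one sign ⇒ single well

well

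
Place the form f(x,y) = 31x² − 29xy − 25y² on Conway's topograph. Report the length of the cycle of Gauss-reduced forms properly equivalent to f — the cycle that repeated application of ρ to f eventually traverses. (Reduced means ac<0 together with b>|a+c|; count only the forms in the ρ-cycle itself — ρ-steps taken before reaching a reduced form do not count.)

D = 3941, ⌊√D⌋ = 62
descent: ρ → (-25,29,31)  [lands on river]
river: ρ → (31,33,-23)
river: ρ → (-23,59,5)
river: ρ → (5,61,-11)
river: ρ → (-11,49,35)
river: ρ → (35,21,-25)
ρ-cycle length = 6 (tail of 1 descent step not counted)

6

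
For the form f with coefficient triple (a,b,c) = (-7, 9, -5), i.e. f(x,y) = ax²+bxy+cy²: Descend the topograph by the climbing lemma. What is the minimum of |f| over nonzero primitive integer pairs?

translate: b→5 (≡-9 mod 14), so (7,-9,5)→(7,5,3)
flip: (7,5,3)→(3,-5,7)
translate: b→1 (≡-5 mod 6), so (3,-5,7)→(3,1,5)
reduced (well bottom): (3,1,5) with a≤c, −a<b≤a
well minimum |f| = |-3| = 3 (negative-definite)

3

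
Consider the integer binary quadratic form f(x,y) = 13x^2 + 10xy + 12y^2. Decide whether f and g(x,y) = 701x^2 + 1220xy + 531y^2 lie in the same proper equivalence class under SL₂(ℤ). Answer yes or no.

D₁ = -524, D₂ = -524
f: flip: (13,10,12)→(12,-10,13)
f: reduced (well bottom): (12,-10,13) with a≤c, −a<b≤a
g: translate: b→-182 (≡1220 mod 1402), so (701,1220,531)→(701,-182,12)
g: flip: (701,-182,12)→(12,182,701)
g: translate: b→-10 (≡182 mod 24), so (12,182,701)→(12,-10,13)
g: reduced (well bottom): (12,-10,13) with a≤c, −a<b≤a
reduced forms (12, -10, 13) vs (12, -10, 13) ⇒ equivalent

yes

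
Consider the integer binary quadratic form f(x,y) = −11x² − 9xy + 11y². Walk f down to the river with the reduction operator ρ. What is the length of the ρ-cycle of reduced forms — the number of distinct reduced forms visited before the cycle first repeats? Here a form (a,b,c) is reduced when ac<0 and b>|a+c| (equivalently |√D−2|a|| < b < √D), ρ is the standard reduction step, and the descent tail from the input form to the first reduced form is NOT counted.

D = 565, ⌊√D⌋ = 23
descent: ρ → (11,9,-11)  [lands on river]
river: ρ → (-11,13,9)
river: ρ → (9,23,-1)
river: ρ → (-1,23,9)
river: ρ → (9,13,-11)
river: ρ → (-11,9,11)
river: ρ → (11,13,-9)
river: ρ → (-9,23,1)
river: ρ → (1,23,-9)
river: ρ → (-9,13,11)
ρ-cycle length = 10 (tail of 1 descent step not counted)

10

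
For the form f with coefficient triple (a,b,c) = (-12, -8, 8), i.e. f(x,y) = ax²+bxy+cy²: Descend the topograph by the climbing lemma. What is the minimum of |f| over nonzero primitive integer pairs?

descent: ρ → (8,8,-12)  [lands on river]
river: ρ → (-12,16,4)
river: ρ → (4,16,-12)
river: ρ → (-12,8,8)
closes: descent 1, river 4
min |a| on river = 4

4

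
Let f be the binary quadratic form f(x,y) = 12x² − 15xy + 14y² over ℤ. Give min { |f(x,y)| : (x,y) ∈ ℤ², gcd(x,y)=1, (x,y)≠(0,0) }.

translate: b→9 (≡-15 mod 24), so (12,-15,14)→(12,9,11)
flip: (12,9,11)→(11,-9,12)
reduced (well bottom): (11,-9,12) with a≤c, −a<b≤a
well minimum = a = 11

11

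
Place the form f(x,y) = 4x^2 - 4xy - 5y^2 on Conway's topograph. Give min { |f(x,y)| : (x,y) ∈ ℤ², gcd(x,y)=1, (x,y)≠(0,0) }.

descent: ρ → (-5,4,4)  [lands on river]
river: ρ → (4,4,-5)
river: ρ → (-5,6,3)
river: ρ → (3,6,-5)
closes: descent 1, river 4
min |a| on river = 3

3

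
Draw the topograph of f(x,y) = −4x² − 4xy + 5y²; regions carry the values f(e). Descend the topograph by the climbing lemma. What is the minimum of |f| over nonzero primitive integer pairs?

descent: ρ → (5,4,-4)  [lands on river]
river: ρ → (-4,4,5)
river: ρ → (5,6,-3)
river: ρ → (-3,6,5)
closes: descent 1, river 4
min |a| on river = 3

3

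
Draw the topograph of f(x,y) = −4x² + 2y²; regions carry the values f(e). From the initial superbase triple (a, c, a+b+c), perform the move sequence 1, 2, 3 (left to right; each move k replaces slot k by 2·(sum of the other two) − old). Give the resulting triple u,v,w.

start (-4,2,-2) = (f(1,0),f(0,1),f(1,1))
replace slot 1: 2·(2+(-2)) − (-4) = 4 → (4,2,-2)
replace slot 2: 2·(4+(-2)) − 2 = 2 → (4,2,-2)
replace slot 3: 2·(4+2) − (-2) = 14 → (4,2,14)

4,2,14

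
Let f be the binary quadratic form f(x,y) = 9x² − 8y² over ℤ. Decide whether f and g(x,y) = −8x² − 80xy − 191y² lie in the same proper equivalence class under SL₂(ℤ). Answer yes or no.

D₁ = 288, D₂ = 288
river cycle of f (length 2): (-8, 16, 1), (1, 16, -8)
river cycle of g (length 2): (-8, 16, 1), (1, 16, -8)
cycles coincide ⇒ equivalent

yes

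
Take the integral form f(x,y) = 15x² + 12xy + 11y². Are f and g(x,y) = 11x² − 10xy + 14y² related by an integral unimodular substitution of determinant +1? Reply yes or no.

D₁ = -516, D₂ = -516
f: flip: (15,12,11)→(11,-12,15)
f: translate: b→10 (≡-12 mod 22), so (11,-12,15)→(11,10,14)
f: reduced (well bottom): (11,10,14) with a≤c, −a<b≤a
g: reduced (well bottom): (11,-10,14) with a≤c, −a<b≤a
reduced forms (11, 10, 14) vs (11, -10, 14) ⇒ inequivalent

no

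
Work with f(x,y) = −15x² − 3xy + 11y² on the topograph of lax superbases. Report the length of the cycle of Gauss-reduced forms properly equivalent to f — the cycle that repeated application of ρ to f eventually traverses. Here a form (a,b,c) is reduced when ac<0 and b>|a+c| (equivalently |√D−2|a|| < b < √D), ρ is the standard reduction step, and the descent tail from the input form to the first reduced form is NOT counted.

D = 669, ⌊√D⌋ = 25
descent: ρ → (11,25,-1)  [lands on river]
river: ρ → (-1,25,11)
river: ρ → (11,19,-7)
river: ρ → (-7,23,5)
river: ρ → (5,17,-19)
river: ρ → (-19,21,3)
river: ρ → (3,21,-19)
river: ρ → (-19,17,5)
river: ρ → (5,23,-7)
river: ρ → (-7,19,11)
ρ-cycle length = 10 (tail of 1 descent step not counted)

10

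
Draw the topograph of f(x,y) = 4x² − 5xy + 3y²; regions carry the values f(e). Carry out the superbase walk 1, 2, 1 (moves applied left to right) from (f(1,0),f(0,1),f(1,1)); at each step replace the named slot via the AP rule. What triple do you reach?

start (4,3,2) = (f(1,0),f(0,1),f(1,1))
replace slot 1: 2·(3+2) − 4 = 6 → (6,3,2)
replace slot 2: 2·(6+2) − 3 = 13 → (6,13,2)
replace slot 1: 2·(13+2) − 6 = 24 → (24,13,2)

24,13,2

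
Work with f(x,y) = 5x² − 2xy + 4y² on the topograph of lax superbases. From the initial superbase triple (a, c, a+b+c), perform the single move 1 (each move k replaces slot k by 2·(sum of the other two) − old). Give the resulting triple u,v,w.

start (5,4,7) = (f(1,0),f(0,1),f(1,1))
replace slot 1: 2·(4+7) − 5 = 17 → (17,4,7)

17,4,7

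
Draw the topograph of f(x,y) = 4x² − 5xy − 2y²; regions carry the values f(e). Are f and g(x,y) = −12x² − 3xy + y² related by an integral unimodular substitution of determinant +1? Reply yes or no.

D₁ = 57, D₂ = 57
river cycle of f (length 6): (-2, 5, 4), (4, 3, -3), (-3, 3, 4), (4, 5, -2), (-2, 7, 1), (1, 7, -2)
river cycle of g (length 6): (1, 7, -2), (-2, 5, 4), (4, 3, -3), (-3, 3, 4), (4, 5, -2), (-2, 7, 1)
cycles coincide ⇒ equivalent

yes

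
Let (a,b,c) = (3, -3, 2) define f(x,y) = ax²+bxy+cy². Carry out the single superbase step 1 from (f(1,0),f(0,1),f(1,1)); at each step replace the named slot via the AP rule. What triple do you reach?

start (3,2,2) = (f(1,0),f(0,1),f(1,1))
replace slot 1: 2·(2+2) − 3 = 5 → (5,2,2)

5,2,2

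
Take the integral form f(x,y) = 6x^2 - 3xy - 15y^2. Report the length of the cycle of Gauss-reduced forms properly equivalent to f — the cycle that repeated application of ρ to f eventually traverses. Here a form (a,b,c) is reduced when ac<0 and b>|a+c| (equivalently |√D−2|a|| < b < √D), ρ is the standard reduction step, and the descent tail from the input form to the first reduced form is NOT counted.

D = 369, ⌊√D⌋ = 19
descent: ρ → (-15,3,6)
descent: ρ → (6,9,-12)  [lands on river]
river: ρ → (-12,15,3)
river: ρ → (3,15,-12)
river: ρ → (-12,9,6)
river: ρ → (6,15,-6)
river: ρ → (-6,9,12)
river: ρ → (12,15,-3)
river: ρ → (-3,15,12)
river: ρ → (12,9,-6)
river: ρ → (-6,15,6)
ρ-cycle length = 10 (tail of 2 descent steps not counted)

10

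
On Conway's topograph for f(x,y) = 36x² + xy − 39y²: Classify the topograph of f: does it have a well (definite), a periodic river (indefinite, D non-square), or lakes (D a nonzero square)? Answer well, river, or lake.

D = b²−4ac = 1² − 4·36·(-39) = 5617
D > 0 non-square ⇒ indefinite ⇒ periodic river

river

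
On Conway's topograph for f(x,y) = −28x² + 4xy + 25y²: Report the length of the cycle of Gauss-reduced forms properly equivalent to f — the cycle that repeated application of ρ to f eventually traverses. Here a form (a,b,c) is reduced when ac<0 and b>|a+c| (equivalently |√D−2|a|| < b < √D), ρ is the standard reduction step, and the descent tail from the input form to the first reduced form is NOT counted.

D = 2816, ⌊√D⌋ = 53
river: ρ → (25,46,-7)
river: ρ → (-7,52,4)
river: ρ → (4,52,-7)
river: ρ → (-7,46,25)
river: ρ → (25,4,-28)
river: ρ → (-28,52,1)
river: ρ → (1,52,-28)
river: ρ → (-28,4,25)
ρ-cycle length = 8 (tail of 0 descent steps not counted)

8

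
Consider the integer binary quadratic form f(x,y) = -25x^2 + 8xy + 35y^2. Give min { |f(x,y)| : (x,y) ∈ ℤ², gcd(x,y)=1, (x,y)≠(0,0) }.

descent: ρ → (35,-8,-25)
descent: ρ → (-25,58,2)  [lands on river]
river: ρ → (2,58,-25)
river: ρ → (-25,42,18)
river: ρ → (18,30,-37)
river: ρ → (-37,44,11)
river: ρ → (11,44,-37)
river: ρ → (-37,30,18)
river: ρ → (18,42,-25)
closes: descent 2, river 8
min |a| on river = 2

2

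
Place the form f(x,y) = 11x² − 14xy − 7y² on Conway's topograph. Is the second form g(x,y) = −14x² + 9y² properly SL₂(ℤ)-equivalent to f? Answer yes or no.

D₁ = 504, D₂ = 504
river cycle of f (length 10): (-7, 14, 11), (11, 8, -10), (-10, 12, 9), (9, 6, -13), (-13, 20, 2), (2, 20, -13), (-13, 6, 9), (9, 12, -10), (-10, 8, 11), (11, 14, -7)
river cycle of g (length 4): (9, 18, -5), (-5, 22, 1), (1, 22, -5), (-5, 18, 9)
cycles differ ⇒ inequivalent

no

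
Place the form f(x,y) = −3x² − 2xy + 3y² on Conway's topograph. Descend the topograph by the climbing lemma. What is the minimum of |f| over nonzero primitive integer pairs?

descent: ρ → (3,2,-3)  [lands on river]
river: ρ → (-3,4,2)
river: ρ → (2,4,-3)
river: ρ → (-3,2,3)
river: ρ → (3,4,-2)
river: ρ → (-2,4,3)
closes: descent 1, river 6
min |a| on river = 2

2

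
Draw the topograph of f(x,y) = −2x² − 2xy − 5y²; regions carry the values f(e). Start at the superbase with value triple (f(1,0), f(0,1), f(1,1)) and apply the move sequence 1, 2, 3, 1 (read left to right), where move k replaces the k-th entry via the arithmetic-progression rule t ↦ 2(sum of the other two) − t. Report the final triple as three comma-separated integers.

start (-2,-5,-9) = (f(1,0),f(0,1),f(1,1))
replace slot 1: 2·((-5)+(-9)) − (-2) = -26 → (-26,-5,-9)
replace slot 2: 2·((-26)+(-9)) − (-5) = -65 → (-26,-65,-9)
replace slot 3: 2·((-26)+(-65)) − (-9) = -173 → (-26,-65,-173)
replace slot 1: 2·((-65)+(-173)) − (-26) = -450 → (-450,-65,-173)

-450,-65,-173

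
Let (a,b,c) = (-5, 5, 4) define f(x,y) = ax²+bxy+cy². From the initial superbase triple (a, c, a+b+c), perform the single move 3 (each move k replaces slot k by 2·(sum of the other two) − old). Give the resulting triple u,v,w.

start (-5,4,4) = (f(1,0),f(0,1),f(1,1))
replace slot 3: 2·((-5)+4) − 4 = -6 → (-5,4,-6)

-5,4,-6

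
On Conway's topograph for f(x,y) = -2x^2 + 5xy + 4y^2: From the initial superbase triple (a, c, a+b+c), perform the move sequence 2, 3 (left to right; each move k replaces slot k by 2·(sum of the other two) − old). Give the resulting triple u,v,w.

start (-2,4,7) = (f(1,0),f(0,1),f(1,1))
replace slot 2: 2·((-2)+7) − 4 = 6 → (-2,6,7)
replace slot 3: 2·((-2)+6) − 7 = 1 → (-2,6,1)

-2,6,1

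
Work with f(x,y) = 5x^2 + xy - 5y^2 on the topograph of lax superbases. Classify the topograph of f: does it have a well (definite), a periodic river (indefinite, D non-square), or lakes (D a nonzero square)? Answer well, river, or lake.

D = b²−4ac = 1² − 4·5·(-5) = 101
D > 0 non-square ⇒ indefinite ⇒ periodic river

river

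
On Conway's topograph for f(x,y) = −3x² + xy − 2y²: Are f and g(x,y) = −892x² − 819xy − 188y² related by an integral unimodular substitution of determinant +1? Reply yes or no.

D₁ = -23, D₂ = -23
f is negative-definite; reduce −f:
−f: flip: (3,-1,2)→(2,1,3)
−f: reduced (well bottom): (2,1,3) with a≤c, −a<b≤a
flip sign back: reduced form of f is (-2,-1,-3)
g is negative-definite; reduce −g:
−g: flip: (892,819,188)→(188,-819,892)
−g: translate: b→-67 (≡-819 mod 376), so (188,-819,892)→(188,-67,6)
−g: flip: (188,-67,6)→(6,67,188)
−g: translate: b→-5 (≡67 mod 12), so (6,67,188)→(6,-5,2)
−g: flip: (6,-5,2)→(2,5,6)
−g: translate: b→1 (≡5 mod 4), so (2,5,6)→(2,1,3)
−g: reduced (well bottom): (2,1,3) with a≤c, −a<b≤a
flip sign back: reduced form of g is (-2,-1,-3)
reduced forms (-2, -1, -3) vs (-2, -1, -3) ⇒ equivalent

yes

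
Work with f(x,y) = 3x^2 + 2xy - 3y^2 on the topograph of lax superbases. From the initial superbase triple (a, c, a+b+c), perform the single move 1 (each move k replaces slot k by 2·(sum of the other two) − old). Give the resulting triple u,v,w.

start (3,-3,2) = (f(1,0),f(0,1),f(1,1))
replace slot 1: 2·((-3)+2) − 3 = -5 → (-5,-3,2)

-5,-3,2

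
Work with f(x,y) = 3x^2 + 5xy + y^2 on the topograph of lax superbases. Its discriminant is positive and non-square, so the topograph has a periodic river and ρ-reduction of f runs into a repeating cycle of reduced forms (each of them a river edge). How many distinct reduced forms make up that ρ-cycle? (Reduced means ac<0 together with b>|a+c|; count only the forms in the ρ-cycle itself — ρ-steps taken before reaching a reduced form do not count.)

D = 13, ⌊√D⌋ = 3
descent: ρ → (1,3,-1)  [lands on river]
river: ρ → (-1,3,1)
ρ-cycle length = 2 (tail of 1 descent step not counted)

2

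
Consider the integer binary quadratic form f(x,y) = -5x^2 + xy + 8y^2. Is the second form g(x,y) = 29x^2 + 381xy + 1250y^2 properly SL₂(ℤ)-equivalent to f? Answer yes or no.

D₁ = 161, D₂ = 161
river cycle of f (length 10): (-5, 11, 2), (2, 9, -10), (-10, 11, 1), (1, 11, -10), (-10, 9, 2), (2, 11, -5), (-5, 9, 4), (4, 7, -7), (-7, 7, 4), (4, 9, -5)
river cycle of g (length 10): (4, 9, -5), (-5, 11, 2), (2, 9, -10), (-10, 11, 1), (1, 11, -10), (-10, 9, 2), (2, 11, -5), (-5, 9, 4), (4, 7, -7), (-7, 7, 4)
cycles coincide ⇒ equivalent

yes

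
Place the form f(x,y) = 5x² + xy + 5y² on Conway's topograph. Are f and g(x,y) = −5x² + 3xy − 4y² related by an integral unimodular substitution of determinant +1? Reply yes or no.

D₁ = -99, D₂ = -71
discriminants differ ⇒ not SL₂(ℤ)-equivalent

no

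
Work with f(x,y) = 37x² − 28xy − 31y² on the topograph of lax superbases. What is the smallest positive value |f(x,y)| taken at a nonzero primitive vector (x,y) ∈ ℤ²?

descent: ρ → (-31,28,37)  [lands on river]
river: ρ → (37,46,-22)
river: ρ → (-22,42,41)
river: ρ → (41,40,-23)
river: ρ → (-23,52,29)
river: ρ → (29,64,-11)
river: ρ → (-11,68,17)
river: ρ → (17,68,-11)
river: ρ → (-11,64,29)
river: ρ → (29,52,-23)
river: ρ → (-23,40,41)
river: ρ → (41,42,-22)
river: ρ → (-22,46,37)
river: ρ → (37,28,-31)
river: ρ → (-31,34,34)
river: ρ → (34,34,-31)
closes: descent 1, river 16
min |a| on river = 11

11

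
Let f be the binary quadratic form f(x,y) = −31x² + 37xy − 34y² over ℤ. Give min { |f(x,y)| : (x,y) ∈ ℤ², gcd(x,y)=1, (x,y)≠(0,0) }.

translate: b→25 (≡-37 mod 62), so (31,-37,34)→(31,25,28)
flip: (31,25,28)→(28,-25,31)
reduced (well bottom): (28,-25,31) with a≤c, −a<b≤a
well minimum |f| = |-28| = 28 (negative-definite)

28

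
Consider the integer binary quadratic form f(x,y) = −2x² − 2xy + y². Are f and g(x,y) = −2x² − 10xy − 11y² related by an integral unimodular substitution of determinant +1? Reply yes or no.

D₁ = 12, D₂ = 12
river cycle of f (length 2): (1, 2, -2), (-2, 2, 1)
river cycle of g (length 2): (-2, 2, 1), (1, 2, -2)
cycles coincide ⇒ equivalent

yes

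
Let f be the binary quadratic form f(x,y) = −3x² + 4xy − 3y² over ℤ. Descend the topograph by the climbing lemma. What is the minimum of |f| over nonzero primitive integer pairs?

translate: b→2 (≡-4 mod 6), so (3,-4,3)→(3,2,2)
flip: (3,2,2)→(2,-2,3)
translate: b→2 (≡-2 mod 4), so (2,-2,3)→(2,2,3)
reduced (well bottom): (2,2,3) with a≤c, −a<b≤a
well minimum |f| = |-2| = 2 (negative-definite)

2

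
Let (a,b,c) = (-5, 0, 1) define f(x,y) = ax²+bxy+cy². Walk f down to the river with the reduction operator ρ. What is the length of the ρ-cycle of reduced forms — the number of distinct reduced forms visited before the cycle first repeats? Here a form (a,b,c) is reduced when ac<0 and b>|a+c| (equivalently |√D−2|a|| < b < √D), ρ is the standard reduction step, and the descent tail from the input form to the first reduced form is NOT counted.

D = 20, ⌊√D⌋ = 4
descent: ρ → (1,4,-1)  [lands on river]
river: ρ → (-1,4,1)
ρ-cycle length = 2 (tail of 1 descent step not counted)

2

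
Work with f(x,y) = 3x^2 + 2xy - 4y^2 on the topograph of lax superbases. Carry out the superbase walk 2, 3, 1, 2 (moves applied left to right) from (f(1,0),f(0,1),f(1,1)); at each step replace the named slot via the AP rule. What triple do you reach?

start (3,-4,1) = (f(1,0),f(0,1),f(1,1))
replace slot 2: 2·(3+1) − (-4) = 12 → (3,12,1)
replace slot 3: 2·(3+12) − 1 = 29 → (3,12,29)
replace slot 1: 2·(12+29) − 3 = 79 → (79,12,29)
replace slot 2: 2·(79+29) − 12 = 204 → (79,204,29)

79,204,29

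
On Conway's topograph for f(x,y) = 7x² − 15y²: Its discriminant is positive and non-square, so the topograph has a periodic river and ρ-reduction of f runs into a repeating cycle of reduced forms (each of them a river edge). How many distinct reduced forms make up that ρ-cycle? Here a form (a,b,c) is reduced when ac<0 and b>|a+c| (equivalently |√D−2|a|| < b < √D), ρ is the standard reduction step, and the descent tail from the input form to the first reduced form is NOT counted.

D = 420, ⌊√D⌋ = 20
descent: ρ → (-15,0,7)
descent: ρ → (7,14,-8)  [lands on river]
river: ρ → (-8,18,3)
river: ρ → (3,18,-8)
river: ρ → (-8,14,7)
ρ-cycle length = 4 (tail of 2 descent steps not counted)

4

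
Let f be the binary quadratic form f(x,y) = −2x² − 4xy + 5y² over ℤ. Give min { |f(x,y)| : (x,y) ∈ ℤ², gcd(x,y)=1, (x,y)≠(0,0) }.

descent: ρ → (5,4,-2)  [lands on river]
river: ρ → (-2,4,5)
river: ρ → (5,6,-1)
river: ρ → (-1,6,5)
closes: descent 1, river 4
min |a| on river = 1

1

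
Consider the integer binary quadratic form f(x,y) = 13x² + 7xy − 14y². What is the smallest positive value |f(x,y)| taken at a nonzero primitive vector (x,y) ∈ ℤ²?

river: ρ → (-14,21,6)
river: ρ → (6,27,-2)
river: ρ → (-2,25,19)
river: ρ → (19,13,-8)
river: ρ → (-8,19,13)
river: ρ → (13,7,-14)
closes: descent 0, river 6
min |a| on river = 2

2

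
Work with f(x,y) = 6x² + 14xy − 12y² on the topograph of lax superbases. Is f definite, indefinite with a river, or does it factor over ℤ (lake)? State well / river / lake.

D = b²−4ac = 14² − 4·6·(-12) = 484
D = 22² is a perfect square ⇒ form factors over ℤ ⇒ lakes

lake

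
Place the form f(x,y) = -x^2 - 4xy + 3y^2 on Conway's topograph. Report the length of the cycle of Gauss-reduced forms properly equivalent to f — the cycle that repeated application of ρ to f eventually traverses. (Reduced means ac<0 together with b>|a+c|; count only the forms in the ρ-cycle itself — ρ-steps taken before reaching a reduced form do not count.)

D = 28, ⌊√D⌋ = 5
descent: ρ → (3,4,-1)  [lands on river]
river: ρ → (-1,4,3)
river: ρ → (3,2,-2)
river: ρ → (-2,2,3)
ρ-cycle length = 4 (tail of 1 descent step not counted)

4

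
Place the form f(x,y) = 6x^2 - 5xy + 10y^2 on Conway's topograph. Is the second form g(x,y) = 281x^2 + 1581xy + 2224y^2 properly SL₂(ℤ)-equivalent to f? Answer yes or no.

D₁ = -215, D₂ = -215
f: reduced (well bottom): (6,-5,10) with a≤c, −a<b≤a
g: translate: b→-105 (≡1581 mod 562), so (281,1581,2224)→(281,-105,10)
g: flip: (281,-105,10)→(10,105,281)
g: translate: b→5 (≡105 mod 20), so (10,105,281)→(10,5,6)
g: flip: (10,5,6)→(6,-5,10)
g: reduced (well bottom): (6,-5,10) with a≤c, −a<b≤a
reduced forms (6, -5, 10) vs (6, -5, 10) ⇒ equivalent

yes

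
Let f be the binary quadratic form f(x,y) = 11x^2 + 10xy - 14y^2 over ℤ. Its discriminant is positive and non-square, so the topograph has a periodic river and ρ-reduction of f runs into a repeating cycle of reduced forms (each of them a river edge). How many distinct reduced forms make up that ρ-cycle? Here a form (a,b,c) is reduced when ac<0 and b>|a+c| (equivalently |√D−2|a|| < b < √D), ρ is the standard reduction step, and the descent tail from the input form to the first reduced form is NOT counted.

D = 716, ⌊√D⌋ = 26
river: ρ → (-14,18,7)
river: ρ → (7,24,-5)
river: ρ → (-5,26,2)
river: ρ → (2,26,-5)
river: ρ → (-5,24,7)
river: ρ → (7,18,-14)
river: ρ → (-14,10,11)
river: ρ → (11,12,-13)
river: ρ → (-13,14,10)
river: ρ → (10,26,-1)
river: ρ → (-1,26,10)
river: ρ → (10,14,-13)
river: ρ → (-13,12,11)
river: ρ → (11,10,-14)
ρ-cycle length = 14 (tail of 0 descent steps not counted)

14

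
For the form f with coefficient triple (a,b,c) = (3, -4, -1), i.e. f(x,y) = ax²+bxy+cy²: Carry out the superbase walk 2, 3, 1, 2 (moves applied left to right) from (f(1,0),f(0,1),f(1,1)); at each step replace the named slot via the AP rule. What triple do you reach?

start (3,-1,-2) = (f(1,0),f(0,1),f(1,1))
replace slot 2: 2·(3+(-2)) − (-1) = 3 → (3,3,-2)
replace slot 3: 2·(3+3) − (-2) = 14 → (3,3,14)
replace slot 1: 2·(3+14) − 3 = 31 → (31,3,14)
replace slot 2: 2·(31+14) − 3 = 87 → (31,87,14)

31,87,14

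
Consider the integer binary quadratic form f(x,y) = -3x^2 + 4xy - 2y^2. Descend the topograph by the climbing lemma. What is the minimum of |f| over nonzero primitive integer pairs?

translate: b→2 (≡-4 mod 6), so (3,-4,2)→(3,2,1)
flip: (3,2,1)→(1,-2,3)
translate: b→0 (≡-2 mod 2), so (1,-2,3)→(1,0,2)
reduced (well bottom): (1,0,2) with a≤c, −a<b≤a
well minimum |f| = |-1| = 1 (negative-definite)

1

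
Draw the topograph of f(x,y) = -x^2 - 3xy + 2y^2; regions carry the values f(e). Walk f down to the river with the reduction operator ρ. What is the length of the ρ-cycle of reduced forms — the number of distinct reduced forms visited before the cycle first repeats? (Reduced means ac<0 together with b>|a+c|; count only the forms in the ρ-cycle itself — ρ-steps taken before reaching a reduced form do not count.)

D = 17, ⌊√D⌋ = 4
descent: ρ → (2,3,-1)  [lands on river]
river: ρ → (-1,3,2)
river: ρ → (2,1,-2)
river: ρ → (-2,3,1)
river: ρ → (1,3,-2)
river: ρ → (-2,1,2)
ρ-cycle length = 6 (tail of 1 descent step not counted)

6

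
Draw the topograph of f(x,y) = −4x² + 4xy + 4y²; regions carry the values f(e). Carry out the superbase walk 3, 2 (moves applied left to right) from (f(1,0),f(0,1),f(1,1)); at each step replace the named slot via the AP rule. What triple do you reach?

start (-4,4,4) = (f(1,0),f(0,1),f(1,1))
replace slot 3: 2·((-4)+4) − 4 = -4 → (-4,4,-4)
replace slot 2: 2·((-4)+(-4)) − 4 = -20 → (-4,-20,-4)

-4,-20,-4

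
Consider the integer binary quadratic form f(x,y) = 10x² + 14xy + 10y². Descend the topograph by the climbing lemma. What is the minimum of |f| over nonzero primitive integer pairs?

translate: b→-6 (≡14 mod 20), so (10,14,10)→(10,-6,6)
flip: (10,-6,6)→(6,6,10)
reduced (well bottom): (6,6,10) with a≤c, −a<b≤a
well minimum = a = 6

6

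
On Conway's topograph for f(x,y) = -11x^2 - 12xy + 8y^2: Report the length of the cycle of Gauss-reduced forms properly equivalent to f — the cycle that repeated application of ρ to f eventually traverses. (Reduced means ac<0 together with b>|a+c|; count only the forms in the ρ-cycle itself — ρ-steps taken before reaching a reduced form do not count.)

D = 496, ⌊√D⌋ = 22
descent: ρ → (8,12,-11)  [lands on river]
river: ρ → (-11,10,9)
river: ρ → (9,8,-12)
river: ρ → (-12,16,5)
river: ρ → (5,14,-15)
river: ρ → (-15,16,4)
river: ρ → (4,16,-15)
river: ρ → (-15,14,5)
river: ρ → (5,16,-12)
river: ρ → (-12,8,9)
river: ρ → (9,10,-11)
river: ρ → (-11,12,8)
river: ρ → (8,20,-3)
river: ρ → (-3,22,1)
river: ρ → (1,22,-3)
river: ρ → (-3,20,8)
ρ-cycle length = 16 (tail of 1 descent step not counted)

16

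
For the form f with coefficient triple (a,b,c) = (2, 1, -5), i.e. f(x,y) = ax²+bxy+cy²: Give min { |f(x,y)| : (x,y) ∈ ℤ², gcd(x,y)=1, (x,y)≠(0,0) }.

descent: ρ → (-5,-1,2)
descent: ρ → (2,5,-2)  [lands on river]
river: ρ → (-2,3,4)
river: ρ → (4,5,-1)
river: ρ → (-1,5,4)
river: ρ → (4,3,-2)
river: ρ → (-2,5,2)
river: ρ → (2,3,-4)
river: ρ → (-4,5,1)
river: ρ → (1,5,-4)
river: ρ → (-4,3,2)
closes: descent 2, river 10
min |a| on river = 1

1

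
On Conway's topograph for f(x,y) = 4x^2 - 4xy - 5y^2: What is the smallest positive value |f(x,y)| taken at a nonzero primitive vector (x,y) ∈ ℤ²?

descent: ρ → (-5,4,4)  [lands on river]
river: ρ → (4,4,-5)
river: ρ → (-5,6,3)
river: ρ → (3,6,-5)
closes: descent 1, river 4
min |a| on river = 3

3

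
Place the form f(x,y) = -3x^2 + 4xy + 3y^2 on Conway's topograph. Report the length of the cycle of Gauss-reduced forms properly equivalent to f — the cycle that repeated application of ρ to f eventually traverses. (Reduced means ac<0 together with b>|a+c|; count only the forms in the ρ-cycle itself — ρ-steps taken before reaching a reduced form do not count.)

D = 52, ⌊√D⌋ = 7
river: ρ → (3,2,-4)
river: ρ → (-4,6,1)
river: ρ → (1,6,-4)
river: ρ → (-4,2,3)
river: ρ → (3,4,-3)
river: ρ → (-3,2,4)
river: ρ → (4,6,-1)
river: ρ → (-1,6,4)
river: ρ → (4,2,-3)
river: ρ → (-3,4,3)
ρ-cycle length = 10 (tail of 0 descent steps not counted)

10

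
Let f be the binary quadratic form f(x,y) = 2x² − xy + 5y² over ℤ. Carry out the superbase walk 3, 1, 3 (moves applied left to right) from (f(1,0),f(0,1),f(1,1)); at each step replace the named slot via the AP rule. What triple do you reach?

start (2,5,6) = (f(1,0),f(0,1),f(1,1))
replace slot 3: 2·(2+5) − 6 = 8 → (2,5,8)
replace slot 1: 2·(5+8) − 2 = 24 → (24,5,8)
replace slot 3: 2·(24+5) − 8 = 50 → (24,5,50)

24,5,50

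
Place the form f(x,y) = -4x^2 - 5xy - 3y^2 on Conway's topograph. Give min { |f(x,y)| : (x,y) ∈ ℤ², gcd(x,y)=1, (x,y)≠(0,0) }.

translate: b→-3 (≡5 mod 8), so (4,5,3)→(4,-3,2)
flip: (4,-3,2)→(2,3,4)
translate: b→-1 (≡3 mod 4), so (2,3,4)→(2,-1,3)
reduced (well bottom): (2,-1,3) with a≤c, −a<b≤a
well minimum |f| = |-2| = 2 (negative-definite)

2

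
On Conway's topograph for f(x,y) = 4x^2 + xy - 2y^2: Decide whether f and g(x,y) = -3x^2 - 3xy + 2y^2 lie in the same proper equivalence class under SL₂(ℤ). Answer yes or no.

D₁ = 33, D₂ = 33
river cycle of f (length 4): (-2, 3, 3), (3, 3, -2), (-2, 5, 1), (1, 5, -2)
river cycle of g (length 4): (2, 3, -3), (-3, 3, 2), (2, 5, -1), (-1, 5, 2)
cycles differ ⇒ inequivalent

no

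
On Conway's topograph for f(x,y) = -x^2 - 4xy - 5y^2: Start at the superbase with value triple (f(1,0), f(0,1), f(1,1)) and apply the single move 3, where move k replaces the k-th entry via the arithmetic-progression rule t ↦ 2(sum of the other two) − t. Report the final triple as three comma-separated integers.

start (-1,-5,-10) = (f(1,0),f(0,1),f(1,1))
replace slot 3: 2·((-1)+(-5)) − (-10) = -2 → (-1,-5,-2)

-1,-5,-2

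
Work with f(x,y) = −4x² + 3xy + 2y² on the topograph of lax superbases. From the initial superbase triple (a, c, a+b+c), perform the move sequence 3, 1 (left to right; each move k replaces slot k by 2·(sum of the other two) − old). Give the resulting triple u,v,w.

start (-4,2,1) = (f(1,0),f(0,1),f(1,1))
replace slot 3: 2·((-4)+2) − 1 = -5 → (-4,2,-5)
replace slot 1: 2·(2+(-5)) − (-4) = -2 → (-2,2,-5)

-2,2,-5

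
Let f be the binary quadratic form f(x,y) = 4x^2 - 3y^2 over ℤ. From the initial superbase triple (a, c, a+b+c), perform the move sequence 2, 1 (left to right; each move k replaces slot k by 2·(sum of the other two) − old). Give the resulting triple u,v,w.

start (4,-3,1) = (f(1,0),f(0,1),f(1,1))
replace slot 2: 2·(4+1) − (-3) = 13 → (4,13,1)
replace slot 1: 2·(13+1) − 4 = 24 → (24,13,1)

24,13,1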